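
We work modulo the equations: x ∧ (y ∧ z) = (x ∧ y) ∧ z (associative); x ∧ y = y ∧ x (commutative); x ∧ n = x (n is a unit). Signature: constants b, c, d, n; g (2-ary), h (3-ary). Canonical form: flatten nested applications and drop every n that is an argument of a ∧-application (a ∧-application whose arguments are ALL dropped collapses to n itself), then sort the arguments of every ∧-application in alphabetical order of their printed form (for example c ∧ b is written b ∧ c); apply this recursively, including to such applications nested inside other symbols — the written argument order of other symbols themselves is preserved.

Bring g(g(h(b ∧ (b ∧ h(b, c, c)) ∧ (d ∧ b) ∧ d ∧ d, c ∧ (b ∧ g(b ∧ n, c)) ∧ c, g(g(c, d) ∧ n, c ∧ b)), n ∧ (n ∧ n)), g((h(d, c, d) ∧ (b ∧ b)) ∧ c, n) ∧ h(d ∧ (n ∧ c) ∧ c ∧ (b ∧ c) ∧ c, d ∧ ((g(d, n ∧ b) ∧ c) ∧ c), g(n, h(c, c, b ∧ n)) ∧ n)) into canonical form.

Work inside:  g((h(d, c, d) ∧ (b ∧ b)) ∧ c, n) ∧ h(d ∧ (n ∧ c) ∧ c ∧ (b ∧ c) ∧ c, d ∧ ((g(d, n ∧ b) ∧ c) ∧ c), g(n, h(c, c, b ∧ n)) ∧ n)
Canonicalize subterm:  g((h(d, c, d) ∧ (b ∧ b)) ∧ c, n)  →  g(b ∧ b ∧ c ∧ h(d, c, d), n)
Inside:  h(d ∧ (n ∧ c) ∧ c ∧ (b ∧ c) ∧ c, d ∧ ((g(d, n ∧ b) ∧ c) ∧ c), g(n, h(c, c, b ∧ n)) ∧ n)  →  h(b ∧ c ∧ c ∧ c ∧ c ∧ d, c ∧ c ∧ d ∧ g(d, b), g(n, h(c, c, b)))
Sort arguments:  g(b ∧ b ∧ c ∧ h(d, c, d), n) ∧ h(b ∧ c ∧ c ∧ c ∧ c ∧ d, c ∧ c ∧ d ∧ g(d, b), g(n, h(c, c, b)))
Reassemble:  g(g(h(b ∧ b ∧ b ∧ d ∧ d ∧ d ∧ h(b, c, c), b ∧ c ∧ c ∧ g(b, c), g(g(c, d), b ∧ c)), n), g(b ∧ b ∧ c ∧ h(d, c, d), n) ∧ h(b ∧ c ∧ c ∧ c ∧ c ∧ d, c ∧ c ∧ d ∧ g(d, b), g(n, h(c, c, b))))

Answer: g(g(h(b ∧ b ∧ b ∧ d ∧ d ∧ d ∧ h(b, c, c), b ∧ c ∧ c ∧ g(b, c), g(g(c, d), b ∧ c)), n), g(b ∧ b ∧ c ∧ h(d, c, d), n) ∧ h(b ∧ c ∧ c ∧ c ∧ c ∧ d, c ∧ c ∧ d ∧ g(d, b), g(n, h(c, c, b))))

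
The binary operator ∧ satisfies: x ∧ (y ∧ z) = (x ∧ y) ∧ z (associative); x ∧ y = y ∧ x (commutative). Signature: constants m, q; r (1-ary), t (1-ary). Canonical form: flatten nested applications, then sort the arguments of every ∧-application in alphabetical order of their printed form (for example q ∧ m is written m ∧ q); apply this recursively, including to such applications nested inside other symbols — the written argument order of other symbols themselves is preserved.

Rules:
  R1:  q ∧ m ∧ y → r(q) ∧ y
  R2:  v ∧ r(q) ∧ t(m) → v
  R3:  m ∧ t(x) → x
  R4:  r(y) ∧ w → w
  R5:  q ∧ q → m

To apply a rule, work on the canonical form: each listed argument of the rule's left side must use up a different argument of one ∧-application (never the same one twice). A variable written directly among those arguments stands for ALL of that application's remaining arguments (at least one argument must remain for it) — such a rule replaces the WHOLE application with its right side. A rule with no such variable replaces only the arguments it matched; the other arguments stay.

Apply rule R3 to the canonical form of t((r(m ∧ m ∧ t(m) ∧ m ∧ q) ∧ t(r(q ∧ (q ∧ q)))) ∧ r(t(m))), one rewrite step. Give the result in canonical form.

Answer: t(r(m ∧ m ∧ m ∧ q) ∧ r(t(m)) ∧ t(r(q ∧ q ∧ q)))

Derivation:
Canonical form:  t(r(m ∧ m ∧ m ∧ q ∧ t(m)) ∧ r(t(m)) ∧ t(r(q ∧ q ∧ q)))
Apply R3:  consuming m, t(m);  x := m
New term:  t(r(m ∧ m ∧ m ∧ q) ∧ r(t(m)) ∧ t(r(q ∧ q ∧ q)))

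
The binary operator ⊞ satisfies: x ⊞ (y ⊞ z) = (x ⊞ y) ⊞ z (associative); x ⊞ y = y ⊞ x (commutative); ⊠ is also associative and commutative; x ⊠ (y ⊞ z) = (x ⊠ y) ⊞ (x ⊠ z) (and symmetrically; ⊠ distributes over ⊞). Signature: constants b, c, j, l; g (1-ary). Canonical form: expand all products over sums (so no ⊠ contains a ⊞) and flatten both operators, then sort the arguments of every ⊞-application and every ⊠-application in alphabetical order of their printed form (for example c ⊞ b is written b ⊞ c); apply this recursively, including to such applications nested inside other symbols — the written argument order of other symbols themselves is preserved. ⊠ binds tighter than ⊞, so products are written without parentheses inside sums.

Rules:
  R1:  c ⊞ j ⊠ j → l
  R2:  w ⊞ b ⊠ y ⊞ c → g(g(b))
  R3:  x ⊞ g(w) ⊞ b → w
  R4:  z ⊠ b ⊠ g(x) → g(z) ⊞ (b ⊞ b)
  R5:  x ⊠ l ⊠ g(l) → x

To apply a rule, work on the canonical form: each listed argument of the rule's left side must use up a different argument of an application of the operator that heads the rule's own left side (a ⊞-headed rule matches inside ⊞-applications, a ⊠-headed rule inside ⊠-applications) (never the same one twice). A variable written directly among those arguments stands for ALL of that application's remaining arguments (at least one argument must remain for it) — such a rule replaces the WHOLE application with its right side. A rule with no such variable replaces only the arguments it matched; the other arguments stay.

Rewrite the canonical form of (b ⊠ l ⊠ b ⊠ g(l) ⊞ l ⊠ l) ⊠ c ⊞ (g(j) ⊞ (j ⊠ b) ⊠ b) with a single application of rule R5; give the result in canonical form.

Answer: b ⊠ b ⊠ c ⊞ b ⊠ b ⊠ j ⊞ c ⊠ l ⊠ l ⊞ g(j)

Derivation:
Canonical form:  b ⊠ b ⊠ c ⊠ g(l) ⊠ l ⊞ b ⊠ b ⊠ j ⊞ c ⊠ l ⊠ l ⊞ g(j)
R5 matches:  uses g(l), l;  x := b ⊠ b ⊠ c
The variable takes the whole remainder — replace the entire application.
Giving:  b ⊠ b ⊠ c ⊞ b ⊠ b ⊠ j ⊞ c ⊠ l ⊠ l ⊞ g(j)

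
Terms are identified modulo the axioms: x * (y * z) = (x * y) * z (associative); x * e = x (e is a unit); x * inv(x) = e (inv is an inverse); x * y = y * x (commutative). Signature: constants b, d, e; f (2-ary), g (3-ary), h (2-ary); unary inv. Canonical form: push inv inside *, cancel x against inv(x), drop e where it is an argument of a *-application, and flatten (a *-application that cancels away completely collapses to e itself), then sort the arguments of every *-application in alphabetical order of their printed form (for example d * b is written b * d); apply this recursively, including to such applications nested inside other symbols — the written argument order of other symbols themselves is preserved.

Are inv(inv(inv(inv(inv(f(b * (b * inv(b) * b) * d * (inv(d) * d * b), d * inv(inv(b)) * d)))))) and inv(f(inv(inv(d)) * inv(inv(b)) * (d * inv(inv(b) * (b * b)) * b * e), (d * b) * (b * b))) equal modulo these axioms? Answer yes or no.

Left:  inv(inv(inv(inv(inv(f(b * (b * inv(b) * b) * d * (inv(d) * d * b), d * inv(inv(b)) * d))))))
  Push inv inside:  distribute inv over * and collapse double inv
  Collect:  inv(f(b * b * b * d, b * d * d))
Right:  inv(f(inv(inv(d)) * inv(inv(b)) * (d * inv(inv(b) * (b * b)) * b * e), (d * b) * (b * b)))
  Push inv inside:  distribute inv over * and collapse double inv
  Collect terms:  inv(f(b * d * d, b * b * b * d))

Answer: no — inv(f(b * b * b * d, b * d * d)) vs inv(f(b * d * d, b * b * b * d))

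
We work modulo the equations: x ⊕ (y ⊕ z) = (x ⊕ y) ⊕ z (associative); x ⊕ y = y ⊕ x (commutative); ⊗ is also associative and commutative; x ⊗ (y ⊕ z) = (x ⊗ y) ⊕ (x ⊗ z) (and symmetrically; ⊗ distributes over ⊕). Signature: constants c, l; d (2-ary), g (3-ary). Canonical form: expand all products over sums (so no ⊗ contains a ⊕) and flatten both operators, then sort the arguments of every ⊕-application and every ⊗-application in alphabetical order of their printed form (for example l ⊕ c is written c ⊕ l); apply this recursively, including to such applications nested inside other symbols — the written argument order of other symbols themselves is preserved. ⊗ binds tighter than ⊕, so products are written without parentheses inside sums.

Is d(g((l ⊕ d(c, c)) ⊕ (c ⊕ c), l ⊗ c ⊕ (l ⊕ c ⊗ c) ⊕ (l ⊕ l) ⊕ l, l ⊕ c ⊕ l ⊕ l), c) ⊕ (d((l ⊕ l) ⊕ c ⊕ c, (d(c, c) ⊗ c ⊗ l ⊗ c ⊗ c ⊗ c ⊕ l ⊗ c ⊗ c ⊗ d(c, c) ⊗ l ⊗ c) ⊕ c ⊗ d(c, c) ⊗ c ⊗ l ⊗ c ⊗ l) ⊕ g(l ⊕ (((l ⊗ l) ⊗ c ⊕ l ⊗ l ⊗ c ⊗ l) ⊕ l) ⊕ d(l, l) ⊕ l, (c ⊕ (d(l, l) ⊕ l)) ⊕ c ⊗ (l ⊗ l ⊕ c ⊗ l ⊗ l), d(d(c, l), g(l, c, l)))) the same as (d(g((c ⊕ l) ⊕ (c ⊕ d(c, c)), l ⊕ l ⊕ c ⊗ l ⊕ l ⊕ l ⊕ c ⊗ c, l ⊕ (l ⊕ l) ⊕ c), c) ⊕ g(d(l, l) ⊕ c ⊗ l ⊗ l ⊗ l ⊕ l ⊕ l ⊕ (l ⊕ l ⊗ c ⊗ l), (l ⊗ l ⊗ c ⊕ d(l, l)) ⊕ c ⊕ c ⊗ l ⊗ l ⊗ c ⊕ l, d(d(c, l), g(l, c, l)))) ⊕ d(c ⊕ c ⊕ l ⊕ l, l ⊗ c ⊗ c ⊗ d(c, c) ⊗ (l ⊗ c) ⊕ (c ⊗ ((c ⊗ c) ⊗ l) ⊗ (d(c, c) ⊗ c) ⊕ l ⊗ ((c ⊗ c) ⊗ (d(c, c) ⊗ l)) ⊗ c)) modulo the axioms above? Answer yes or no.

Answer: yes — both canonical forms are d(c ⊕ c ⊕ l ⊕ l, c ⊗ c ⊗ c ⊗ c ⊗ d(c, c) ⊗ l ⊕ c ⊗ c ⊗ c ⊗ d(c, c) ⊗ l ⊗ l ⊕ c ⊗ c ⊗ c ⊗ d(c, c) ⊗ l ⊗ l) ⊕ d(g(c ⊕ c ⊕ d(c, c) ⊕ l, c ⊗ c ⊕ c ⊗ l ⊕ l ⊕ l ⊕ l ⊕ l, c ⊕ l ⊕ l ⊕ l), c) ⊕ g(c ⊗ l ⊗ l ⊕ c ⊗ l ⊗ l ⊗ l ⊕ d(l, l) ⊕ l ⊕ l ⊕ l, c ⊕ c ⊗ c ⊗ l ⊗ l ⊕ c ⊗ l ⊗ l ⊕ d(l, l) ⊕ l, d(d(c, l), g(l, c, l)))

Derivation:
Left:  d(g((l ⊕ d(c, c)) ⊕ (c ⊕ c), l ⊗ c ⊕ (l ⊕ c ⊗ c) ⊕ (l ⊕ l) ⊕ l, l ⊕ c ⊕ l ⊕ l), c) ⊕ (d((l ⊕ l) ⊕ c ⊕ c, (d(c, c) ⊗ c ⊗ l ⊗ c ⊗ c ⊗ c ⊕ l ⊗ c ⊗ c ⊗ d(c, c) ⊗ l ⊗ c) ⊕ c ⊗ d(c, c) ⊗ c ⊗ l ⊗ c ⊗ l) ⊕ g(l ⊕ (((l ⊗ l) ⊗ c ⊕ l ⊗ l ⊗ c ⊗ l) ⊕ l) ⊕ d(l, l) ⊕ l, (c ⊕ (d(l, l) ⊕ l)) ⊕ c ⊗ (l ⊗ l ⊕ c ⊗ l ⊗ l), d(d(c, l), g(l, c, l))))
  Distribute:  d(g(c ⊕ c ⊕ d(c, c) ⊕ l, c ⊗ c ⊕ c ⊗ l ⊕ l ⊕ l ⊕ l ⊕ l, c ⊕ l ⊕ l ⊕ l), c) ⊕ d(c ⊕ c ⊕ l ⊕ l, c ⊗ c ⊗ c ⊗ c ⊗ d(c, c) ⊗ l ⊕ c ⊗ c ⊗ c ⊗ d(c, c) ⊗ l ⊗ l ⊕ c ⊗ c ⊗ c ⊗ d(c, c) ⊗ l ⊗ l) ⊕ g(c ⊗ l ⊗ l ⊕ c ⊗ l ⊗ l ⊗ l ⊕ d(l, l) ⊕ l ⊕ l ⊕ l, c ⊕ c ⊗ c ⊗ l ⊗ l ⊕ c ⊗ l ⊗ l ⊕ d(l, l) ⊕ l, d(d(c, l), g(l, c, l)))
  Sort:  d(c ⊕ c ⊕ l ⊕ l, c ⊗ c ⊗ c ⊗ c ⊗ d(c, c) ⊗ l ⊕ c ⊗ c ⊗ c ⊗ d(c, c) ⊗ l ⊗ l ⊕ c ⊗ c ⊗ c ⊗ d(c, c) ⊗ l ⊗ l) ⊕ d(g(c ⊕ c ⊕ d(c, c) ⊕ l, c ⊗ c ⊕ c ⊗ l ⊕ l ⊕ l ⊕ l ⊕ l, c ⊕ l ⊕ l ⊕ l), c) ⊕ g(c ⊗ l ⊗ l ⊕ c ⊗ l ⊗ l ⊗ l ⊕ d(l, l) ⊕ l ⊕ l ⊕ l, c ⊕ c ⊗ c ⊗ l ⊗ l ⊕ c ⊗ l ⊗ l ⊕ d(l, l) ⊕ l, d(d(c, l), g(l, c, l)))
Right:  (d(g((c ⊕ l) ⊕ (c ⊕ d(c, c)), l ⊕ l ⊕ c ⊗ l ⊕ l ⊕ l ⊕ c ⊗ c, l ⊕ (l ⊕ l) ⊕ c), c) ⊕ g(d(l, l) ⊕ c ⊗ l ⊗ l ⊗ l ⊕ l ⊕ l ⊕ (l ⊕ l ⊗ c ⊗ l), (l ⊗ l ⊗ c ⊕ d(l, l)) ⊕ c ⊕ c ⊗ l ⊗ l ⊗ c ⊕ l, d(d(c, l), g(l, c, l)))) ⊕ d(c ⊕ c ⊕ l ⊕ l, l ⊗ c ⊗ c ⊗ d(c, c) ⊗ (l ⊗ c) ⊕ (c ⊗ ((c ⊗ c) ⊗ l) ⊗ (d(c, c) ⊗ c) ⊕ l ⊗ ((c ⊗ c) ⊗ (d(c, c) ⊗ l)) ⊗ c))
  Flatten:  d(g(c ⊕ c ⊕ d(c, c) ⊕ l, c ⊗ c ⊕ c ⊗ l ⊕ l ⊕ l ⊕ l ⊕ l, c ⊕ l ⊕ l ⊕ l), c) ⊕ g(c ⊗ l ⊗ l ⊕ c ⊗ l ⊗ l ⊗ l ⊕ d(l, l) ⊕ l ⊕ l ⊕ l, c ⊕ c ⊗ c ⊗ l ⊗ l ⊕ c ⊗ l ⊗ l ⊕ d(l, l) ⊕ l, d(d(c, l), g(l, c, l))) ⊕ d(c ⊕ c ⊕ l ⊕ l, c ⊗ c ⊗ c ⊗ c ⊗ d(c, c) ⊗ l ⊕ c ⊗ c ⊗ c ⊗ d(c, c) ⊗ l ⊗ l ⊕ c ⊗ c ⊗ c ⊗ d(c, c) ⊗ l ⊗ l)
  Sort:  d(c ⊕ c ⊕ l ⊕ l, c ⊗ c ⊗ c ⊗ c ⊗ d(c, c) ⊗ l ⊕ c ⊗ c ⊗ c ⊗ d(c, c) ⊗ l ⊗ l ⊕ c ⊗ c ⊗ c ⊗ d(c, c) ⊗ l ⊗ l) ⊕ d(g(c ⊕ c ⊕ d(c, c) ⊕ l, c ⊗ c ⊕ c ⊗ l ⊕ l ⊕ l ⊕ l ⊕ l, c ⊕ l ⊕ l ⊕ l), c) ⊕ g(c ⊗ l ⊗ l ⊕ c ⊗ l ⊗ l ⊗ l ⊕ d(l, l) ⊕ l ⊕ l ⊕ l, c ⊕ c ⊗ c ⊗ l ⊗ l ⊕ c ⊗ l ⊗ l ⊕ d(l, l) ⊕ l, d(d(c, l), g(l, c, l)))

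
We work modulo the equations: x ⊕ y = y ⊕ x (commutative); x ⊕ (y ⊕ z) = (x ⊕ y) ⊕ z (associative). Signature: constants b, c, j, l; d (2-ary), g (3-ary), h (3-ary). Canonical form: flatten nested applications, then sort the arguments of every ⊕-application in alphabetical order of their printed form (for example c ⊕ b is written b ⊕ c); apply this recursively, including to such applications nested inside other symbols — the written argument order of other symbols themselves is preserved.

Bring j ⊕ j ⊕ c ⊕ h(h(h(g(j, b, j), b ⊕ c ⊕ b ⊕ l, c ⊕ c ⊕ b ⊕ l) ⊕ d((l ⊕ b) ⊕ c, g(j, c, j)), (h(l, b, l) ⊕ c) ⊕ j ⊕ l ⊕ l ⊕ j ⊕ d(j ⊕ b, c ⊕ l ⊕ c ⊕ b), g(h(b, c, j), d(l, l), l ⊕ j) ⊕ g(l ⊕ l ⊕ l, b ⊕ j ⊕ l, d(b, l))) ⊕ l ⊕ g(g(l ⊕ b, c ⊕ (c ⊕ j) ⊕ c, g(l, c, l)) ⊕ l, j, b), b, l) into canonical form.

Answer: c ⊕ h(g(g(b ⊕ l, c ⊕ c ⊕ c ⊕ j, g(l, c, l)) ⊕ l, j, b) ⊕ h(d(b ⊕ c ⊕ l, g(j, c, j)) ⊕ h(g(j, b, j), b ⊕ b ⊕ c ⊕ l, b ⊕ c ⊕ c ⊕ l), c ⊕ d(b ⊕ j, b ⊕ c ⊕ c ⊕ l) ⊕ h(l, b, l) ⊕ j ⊕ j ⊕ l ⊕ l, g(h(b, c, j), d(l, l), j ⊕ l) ⊕ g(l ⊕ l ⊕ l, b ⊕ j ⊕ l, d(b, l))) ⊕ l, b, l) ⊕ j ⊕ j

Derivation:
Inside:  h(h(h(g(j, b, j), b ⊕ c ⊕ b ⊕ l, c ⊕ c ⊕ b ⊕ l) ⊕ d((l ⊕ b) ⊕ c, g(j, c, j)), (h(l, b, l) ⊕ c) ⊕ j ⊕ l ⊕ l ⊕ j ⊕ d(j ⊕ b, c ⊕ l ⊕ c ⊕ b), g(h(b, c, j), d(l, l), l ⊕ j) ⊕ g(l ⊕ l ⊕ l, b ⊕ j ⊕ l, d(b, l))) ⊕ l ⊕ g(g(l ⊕ b, c ⊕ (c ⊕ j) ⊕ c, g(l, c, l)) ⊕ l, j, b), b, l)  →  h(g(g(b ⊕ l, c ⊕ c ⊕ c ⊕ j, g(l, c, l)) ⊕ l, j, b) ⊕ h(d(b ⊕ c ⊕ l, g(j, c, j)) ⊕ h(g(j, b, j), b ⊕ b ⊕ c ⊕ l, b ⊕ c ⊕ c ⊕ l), c ⊕ d(b ⊕ j, b ⊕ c ⊕ c ⊕ l) ⊕ h(l, b, l) ⊕ j ⊕ j ⊕ l ⊕ l, g(h(b, c, j), d(l, l), j ⊕ l) ⊕ g(l ⊕ l ⊕ l, b ⊕ j ⊕ l, d(b, l))) ⊕ l, b, l)
Sort:  c ⊕ h(g(g(b ⊕ l, c ⊕ c ⊕ c ⊕ j, g(l, c, l)) ⊕ l, j, b) ⊕ h(d(b ⊕ c ⊕ l, g(j, c, j)) ⊕ h(g(j, b, j), b ⊕ b ⊕ c ⊕ l, b ⊕ c ⊕ c ⊕ l), c ⊕ d(b ⊕ j, b ⊕ c ⊕ c ⊕ l) ⊕ h(l, b, l) ⊕ j ⊕ j ⊕ l ⊕ l, g(h(b, c, j), d(l, l), j ⊕ l) ⊕ g(l ⊕ l ⊕ l, b ⊕ j ⊕ l, d(b, l))) ⊕ l, b, l) ⊕ j ⊕ j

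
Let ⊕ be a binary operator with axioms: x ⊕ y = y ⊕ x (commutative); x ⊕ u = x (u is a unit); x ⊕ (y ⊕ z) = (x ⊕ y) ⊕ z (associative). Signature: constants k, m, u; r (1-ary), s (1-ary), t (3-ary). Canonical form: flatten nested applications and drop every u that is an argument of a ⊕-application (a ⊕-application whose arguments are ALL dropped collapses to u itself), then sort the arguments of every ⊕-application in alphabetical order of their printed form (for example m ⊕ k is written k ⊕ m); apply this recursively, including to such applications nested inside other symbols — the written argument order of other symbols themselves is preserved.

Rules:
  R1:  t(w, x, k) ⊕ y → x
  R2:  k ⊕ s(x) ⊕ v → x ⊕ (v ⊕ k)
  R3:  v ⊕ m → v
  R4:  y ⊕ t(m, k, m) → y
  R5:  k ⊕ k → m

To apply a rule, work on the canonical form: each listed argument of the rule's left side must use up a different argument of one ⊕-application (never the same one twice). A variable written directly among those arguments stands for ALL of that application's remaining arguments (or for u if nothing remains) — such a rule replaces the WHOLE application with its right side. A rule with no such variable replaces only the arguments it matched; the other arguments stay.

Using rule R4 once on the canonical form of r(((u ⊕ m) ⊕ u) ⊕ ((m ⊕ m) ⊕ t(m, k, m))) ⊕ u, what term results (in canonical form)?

Canonical form:  r(m ⊕ m ⊕ m ⊕ t(m, k, m))
R4 matches:  uses t(m, k, m);  y := m ⊕ m ⊕ m
The variable takes the whole remainder — replace the entire application.
Giving:  r(m ⊕ m ⊕ m)

Answer: r(m ⊕ m ⊕ m)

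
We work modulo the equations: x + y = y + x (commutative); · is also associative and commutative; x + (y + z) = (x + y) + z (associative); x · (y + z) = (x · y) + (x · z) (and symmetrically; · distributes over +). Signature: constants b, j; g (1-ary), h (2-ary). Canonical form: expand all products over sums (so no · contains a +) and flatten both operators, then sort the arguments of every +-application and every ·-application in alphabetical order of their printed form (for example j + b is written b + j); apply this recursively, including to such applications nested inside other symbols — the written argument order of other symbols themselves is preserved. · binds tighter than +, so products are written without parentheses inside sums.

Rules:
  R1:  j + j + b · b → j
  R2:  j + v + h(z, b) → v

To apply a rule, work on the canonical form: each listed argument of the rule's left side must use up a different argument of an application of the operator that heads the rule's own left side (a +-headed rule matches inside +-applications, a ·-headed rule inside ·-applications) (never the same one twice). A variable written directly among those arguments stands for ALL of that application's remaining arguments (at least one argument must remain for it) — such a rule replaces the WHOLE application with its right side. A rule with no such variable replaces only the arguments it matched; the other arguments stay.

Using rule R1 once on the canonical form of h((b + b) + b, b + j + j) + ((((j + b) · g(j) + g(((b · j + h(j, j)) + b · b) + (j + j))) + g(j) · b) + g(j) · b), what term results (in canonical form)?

Canonical form:  b · g(j) + b · g(j) + b · g(j) + g(b · b + b · j + h(j, j) + j + j) + g(j) · j + h(b + b + b, b + j + j)
R1 matches:  uses b · b, j, j
Giving:  b · g(j) + b · g(j) + b · g(j) + g(b · j + h(j, j) + j) + g(j) · j + h(b + b + b, b + j + j)

Answer: b · g(j) + b · g(j) + b · g(j) + g(b · j + h(j, j) + j) + g(j) · j + h(b + b + b, b + j + j)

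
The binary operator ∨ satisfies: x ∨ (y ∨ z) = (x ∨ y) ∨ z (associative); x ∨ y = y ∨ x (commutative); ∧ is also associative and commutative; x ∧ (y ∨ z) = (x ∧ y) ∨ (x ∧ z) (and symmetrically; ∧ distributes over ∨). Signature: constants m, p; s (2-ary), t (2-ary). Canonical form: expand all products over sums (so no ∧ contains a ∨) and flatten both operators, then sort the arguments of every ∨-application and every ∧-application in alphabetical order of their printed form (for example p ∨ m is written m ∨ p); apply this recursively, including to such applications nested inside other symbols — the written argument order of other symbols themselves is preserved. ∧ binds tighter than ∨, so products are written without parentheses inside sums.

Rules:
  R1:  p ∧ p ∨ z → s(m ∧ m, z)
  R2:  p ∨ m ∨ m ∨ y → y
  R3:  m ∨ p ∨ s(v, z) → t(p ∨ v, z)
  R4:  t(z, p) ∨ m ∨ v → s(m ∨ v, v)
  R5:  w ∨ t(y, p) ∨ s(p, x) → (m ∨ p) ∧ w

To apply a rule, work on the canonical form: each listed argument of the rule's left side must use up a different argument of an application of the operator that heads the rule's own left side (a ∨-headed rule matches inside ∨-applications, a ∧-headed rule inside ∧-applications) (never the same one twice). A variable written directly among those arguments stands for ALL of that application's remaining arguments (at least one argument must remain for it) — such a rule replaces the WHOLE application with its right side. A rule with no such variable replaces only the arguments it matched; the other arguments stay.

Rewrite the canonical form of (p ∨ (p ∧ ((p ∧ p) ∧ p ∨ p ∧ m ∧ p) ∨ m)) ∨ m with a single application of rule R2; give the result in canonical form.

Canonical form:  m ∨ m ∨ m ∧ p ∧ p ∧ p ∨ p ∨ p ∧ p ∧ p ∧ p
R2 matches:  uses m, m, p;  y := m ∧ p ∧ p ∧ p ∨ p ∧ p ∧ p ∧ p
The extension variable absorbs all remaining arguments, so the whole application is rewritten.
Result:  m ∧ p ∧ p ∧ p ∨ p ∧ p ∧ p ∧ p

Answer: m ∧ p ∧ p ∧ p ∨ p ∧ p ∧ p ∧ p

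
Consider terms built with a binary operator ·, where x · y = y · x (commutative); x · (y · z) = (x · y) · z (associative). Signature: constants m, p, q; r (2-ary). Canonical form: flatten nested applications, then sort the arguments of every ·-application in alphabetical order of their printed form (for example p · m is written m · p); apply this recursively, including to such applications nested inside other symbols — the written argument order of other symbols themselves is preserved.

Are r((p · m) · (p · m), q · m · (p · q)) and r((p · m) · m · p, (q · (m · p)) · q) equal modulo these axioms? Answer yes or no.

Left:  r((p · m) · (p · m), q · m · (p · q))
  Focus inside:  (p · m) · (p · m)
  Merge nested applications:  p · m · p · m
  Sort:  m · m · p · p
  Rebuild:  r(m · m · p · p, m · p · q · q)
Right:  r((p · m) · m · p, (q · (m · p)) · q)
  Work inside:  (q · (m · p)) · q
  Flatten:  q · m · p · q
  Sort arguments:  m · p · q · q
  Rebuild:  r(m · m · p · p, m · p · q · q)

Answer: yes — both canonical forms are r(m · m · p · p, m · p · q · q)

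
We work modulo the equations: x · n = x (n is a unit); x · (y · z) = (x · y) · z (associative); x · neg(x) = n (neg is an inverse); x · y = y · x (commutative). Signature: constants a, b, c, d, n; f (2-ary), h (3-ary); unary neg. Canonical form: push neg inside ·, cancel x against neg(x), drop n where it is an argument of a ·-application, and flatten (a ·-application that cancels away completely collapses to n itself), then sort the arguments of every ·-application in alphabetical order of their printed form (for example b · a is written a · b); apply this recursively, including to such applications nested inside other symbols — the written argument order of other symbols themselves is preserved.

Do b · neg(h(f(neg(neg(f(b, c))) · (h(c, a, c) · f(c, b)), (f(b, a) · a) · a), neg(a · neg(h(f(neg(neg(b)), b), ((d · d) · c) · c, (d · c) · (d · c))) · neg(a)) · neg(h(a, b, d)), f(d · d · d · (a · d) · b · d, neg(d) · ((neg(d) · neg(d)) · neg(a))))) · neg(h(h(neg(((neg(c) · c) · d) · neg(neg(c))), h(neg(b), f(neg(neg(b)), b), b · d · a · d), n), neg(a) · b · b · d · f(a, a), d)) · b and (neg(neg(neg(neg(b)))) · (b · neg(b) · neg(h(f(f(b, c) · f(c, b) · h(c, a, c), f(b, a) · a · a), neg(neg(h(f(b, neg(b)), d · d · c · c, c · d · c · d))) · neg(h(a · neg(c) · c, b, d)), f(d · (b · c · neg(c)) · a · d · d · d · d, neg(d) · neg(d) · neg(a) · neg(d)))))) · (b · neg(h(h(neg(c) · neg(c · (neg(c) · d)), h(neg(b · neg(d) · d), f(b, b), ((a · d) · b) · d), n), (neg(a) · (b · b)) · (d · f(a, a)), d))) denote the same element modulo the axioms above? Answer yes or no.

Left:  b · neg(h(f(neg(neg(f(b, c))) · (h(c, a, c) · f(c, b)), (f(b, a) · a) · a), neg(a · neg(h(f(neg(neg(b)), b), ((d · d) · c) · c, (d · c) · (d · c))) · neg(a)) · neg(h(a, b, d)), f(d · d · d · (a · d) · b · d, neg(d) · ((neg(d) · neg(d)) · neg(a))))) · neg(h(h(neg(((neg(c) · c) · d) · neg(neg(c))), h(neg(b), f(neg(neg(b)), b), b · d · a · d), n), neg(a) · b · b · d · f(a, a), d)) · b
  Push neg inside:  distribute neg over · and collapse double neg
  Collect:  b · b · neg(h(f(f(b, c) · f(c, b) · h(c, a, c), a · a · f(b, a)), h(f(b, b), c · c · d · d, c · c · d · d) · neg(h(a, b, d)), f(a · b · d · d · d · d · d, neg(a) · neg(d) · neg(d) · neg(d)))) · neg(h(h(neg(c) · neg(d), h(neg(b), f(b, b), a · b · d · d), n), b · b · d · f(a, a) · neg(a), d))
Right:  (neg(neg(neg(neg(b)))) · (b · neg(b) · neg(h(f(f(b, c) · f(c, b) · h(c, a, c), f(b, a) · a · a), neg(neg(h(f(b, neg(b)), d · d · c · c, c · d · c · d))) · neg(h(a · neg(c) · c, b, d)), f(d · (b · c · neg(c)) · a · d · d · d · d, neg(d) · neg(d) · neg(a) · neg(d)))))) · (b · neg(h(h(neg(c) · neg(c · (neg(c) · d)), h(neg(b · neg(d) · d), f(b, b), ((a · d) · b) · d), n), (neg(a) · (b · b)) · (d · f(a, a)), d)))
  Push neg inside:  distribute neg over · and collapse double neg
  Collect:  b · b · neg(h(f(f(b, c) · f(c, b) · h(c, a, c), a · a · f(b, a)), h(f(b, neg(b)), c · c · d · d, c · c · d · d) · neg(h(a, b, d)), f(a · b · d · d · d · d · d, neg(a) · neg(d) · neg(d) · neg(d)))) · neg(h(h(neg(c) · neg(d), h(neg(b), f(b, b), a · b · d · d), n), b · b · d · f(a, a) · neg(a), d))

Answer: no — b · b · neg(h(f(f(b, c) · f(c, b) · h(c, a, c), a · a · f(b, a)), h(f(b, b), c · c · d · d, c · c · d · d) · neg(h(a, b, d)), f(a · b · d · d · d · d · d, neg(a) · neg(d) · neg(d) · neg(d)))) · neg(h(h(neg(c) · neg(d), h(neg(b), f(b, b), a · b · d · d), n), b · b · d · f(a, a) · neg(a), d)) vs b · b · neg(h(f(f(b, c) · f(c, b) · h(c, a, c), a · a · f(b, a)), h(f(b, neg(b)), c · c · d · d, c · c · d · d) · neg(h(a, b, d)), f(a · b · d · d · d · d · d, neg(a) · neg(d) · neg(d) · neg(d)))) · neg(h(h(neg(c) · neg(d), h(neg(b), f(b, b), a · b · d · d), n), b · b · d · f(a, a) · neg(a), d))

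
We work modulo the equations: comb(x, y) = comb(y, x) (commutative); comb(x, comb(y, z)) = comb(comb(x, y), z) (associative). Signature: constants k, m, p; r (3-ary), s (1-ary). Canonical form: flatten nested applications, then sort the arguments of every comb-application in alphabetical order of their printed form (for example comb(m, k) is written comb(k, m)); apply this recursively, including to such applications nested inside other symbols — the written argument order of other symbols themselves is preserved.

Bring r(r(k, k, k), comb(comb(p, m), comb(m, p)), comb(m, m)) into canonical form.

Work inside:  comb(comb(p, m), comb(m, p))
Merge nested applications:  comb(p, m, m, p)
Sort:  comb(m, m, p, p)
Rebuild:  r(r(k, k, k), comb(m, m, p, p), comb(m, m))

Answer: r(r(k, k, k), comb(m, m, p, p), comb(m, m))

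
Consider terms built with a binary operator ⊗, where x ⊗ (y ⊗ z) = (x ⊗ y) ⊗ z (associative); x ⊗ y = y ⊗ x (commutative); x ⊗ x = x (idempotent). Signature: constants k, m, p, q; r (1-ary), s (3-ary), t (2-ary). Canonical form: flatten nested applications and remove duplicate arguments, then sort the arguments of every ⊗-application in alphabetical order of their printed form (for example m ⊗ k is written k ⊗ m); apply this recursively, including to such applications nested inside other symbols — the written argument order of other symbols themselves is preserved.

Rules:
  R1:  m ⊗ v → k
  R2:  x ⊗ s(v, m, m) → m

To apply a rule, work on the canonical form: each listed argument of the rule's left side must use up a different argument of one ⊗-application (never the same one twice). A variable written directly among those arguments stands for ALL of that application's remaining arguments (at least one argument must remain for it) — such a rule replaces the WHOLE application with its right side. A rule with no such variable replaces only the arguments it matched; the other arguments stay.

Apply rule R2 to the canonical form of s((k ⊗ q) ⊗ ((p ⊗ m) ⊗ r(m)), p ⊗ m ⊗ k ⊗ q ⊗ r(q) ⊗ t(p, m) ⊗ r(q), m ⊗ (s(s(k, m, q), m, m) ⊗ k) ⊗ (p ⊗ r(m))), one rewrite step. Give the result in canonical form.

Answer: s(k ⊗ m ⊗ p ⊗ q ⊗ r(m), k ⊗ m ⊗ p ⊗ q ⊗ r(q) ⊗ t(p, m), m)

Derivation:
Canonical form:  s(k ⊗ m ⊗ p ⊗ q ⊗ r(m), k ⊗ m ⊗ p ⊗ q ⊗ r(q) ⊗ t(p, m), k ⊗ m ⊗ p ⊗ r(m) ⊗ s(s(k, m, q), m, m))
Apply R2:  consuming s(s(k, m, q), m, m);  v := s(k, m, q), x := k ⊗ m ⊗ p ⊗ r(m)
The extension variable absorbs all remaining arguments, so the whole application is rewritten.
Giving:  s(k ⊗ m ⊗ p ⊗ q ⊗ r(m), k ⊗ m ⊗ p ⊗ q ⊗ r(q) ⊗ t(p, m), m)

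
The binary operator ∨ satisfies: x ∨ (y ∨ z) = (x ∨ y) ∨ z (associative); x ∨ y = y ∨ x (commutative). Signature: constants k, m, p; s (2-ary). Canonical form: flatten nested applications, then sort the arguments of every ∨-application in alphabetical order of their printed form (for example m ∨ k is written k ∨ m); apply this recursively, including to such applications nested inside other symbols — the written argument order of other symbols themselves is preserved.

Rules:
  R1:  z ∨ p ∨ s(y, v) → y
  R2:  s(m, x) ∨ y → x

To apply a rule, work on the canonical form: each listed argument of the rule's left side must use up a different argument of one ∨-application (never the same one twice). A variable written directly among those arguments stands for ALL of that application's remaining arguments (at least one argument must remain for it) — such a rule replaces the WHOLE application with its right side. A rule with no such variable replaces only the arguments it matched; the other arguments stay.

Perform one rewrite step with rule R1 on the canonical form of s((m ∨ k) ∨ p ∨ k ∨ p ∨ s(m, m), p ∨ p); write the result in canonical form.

Canonical form:  s(k ∨ k ∨ m ∨ p ∨ p ∨ s(m, m), p ∨ p)
Match R1:  consume p, s(m, m);  v := m, y := m, z := k ∨ k ∨ m ∨ p
The extension variable absorbs all remaining arguments, so the whole application is rewritten.
Result:  s(m, p ∨ p)

Answer: s(m, p ∨ p)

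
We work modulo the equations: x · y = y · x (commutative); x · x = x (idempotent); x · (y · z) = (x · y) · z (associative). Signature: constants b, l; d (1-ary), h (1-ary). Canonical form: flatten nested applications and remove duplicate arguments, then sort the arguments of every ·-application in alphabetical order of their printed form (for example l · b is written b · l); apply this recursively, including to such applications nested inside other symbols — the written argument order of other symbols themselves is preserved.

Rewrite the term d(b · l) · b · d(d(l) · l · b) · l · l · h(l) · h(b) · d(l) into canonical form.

Answer: b · d(b · d(l) · l) · d(b · l) · d(l) · h(b) · h(l) · l

Derivation:
Inside:  d(d(l) · l · b)  →  d(b · d(l) · l)
Drop duplicates:  drop duplicate l
Sort:  b · d(b · d(l) · l) · d(b · l) · d(l) · h(b) · h(l) · l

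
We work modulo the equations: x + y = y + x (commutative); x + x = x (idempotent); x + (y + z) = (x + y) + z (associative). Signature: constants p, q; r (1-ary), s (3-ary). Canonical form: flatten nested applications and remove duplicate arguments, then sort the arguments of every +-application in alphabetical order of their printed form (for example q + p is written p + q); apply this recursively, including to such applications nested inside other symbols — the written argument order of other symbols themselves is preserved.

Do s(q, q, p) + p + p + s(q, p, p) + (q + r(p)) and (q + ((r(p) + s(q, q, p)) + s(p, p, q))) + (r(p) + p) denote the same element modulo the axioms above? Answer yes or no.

Answer: no — p + q + r(p) + s(q, p, p) + s(q, q, p) vs p + q + r(p) + s(p, p, q) + s(q, q, p)

Derivation:
Left:  s(q, q, p) + p + p + s(q, p, p) + (q + r(p))
  Flatten:  s(q, q, p) + p + p + s(q, p, p) + q + r(p)
  Drop duplicates:  drop duplicate p
  Sort:  p + q + r(p) + s(q, p, p) + s(q, q, p)
Right:  (q + ((r(p) + s(q, q, p)) + s(p, p, q))) + (r(p) + p)
  Un-nest:  q + r(p) + s(q, q, p) + s(p, p, q) + r(p) + p
  Drop duplicates:  drop duplicate r(p)
  Sort arguments:  p + q + r(p) + s(p, p, q) + s(q, q, p)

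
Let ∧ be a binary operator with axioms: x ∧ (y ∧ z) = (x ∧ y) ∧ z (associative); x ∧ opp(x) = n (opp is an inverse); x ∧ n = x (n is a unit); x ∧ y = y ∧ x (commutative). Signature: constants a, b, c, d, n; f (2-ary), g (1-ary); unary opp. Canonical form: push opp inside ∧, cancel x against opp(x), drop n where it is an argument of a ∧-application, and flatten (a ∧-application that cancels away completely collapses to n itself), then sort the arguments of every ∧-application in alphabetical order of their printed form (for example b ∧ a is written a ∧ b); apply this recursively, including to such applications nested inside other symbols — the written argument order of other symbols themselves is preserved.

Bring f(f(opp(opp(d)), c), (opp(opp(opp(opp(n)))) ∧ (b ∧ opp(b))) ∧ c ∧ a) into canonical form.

Focus inside:  (opp(opp(opp(opp(n)))) ∧ (b ∧ opp(b))) ∧ c ∧ a
Push opp inside:  distribute opp over ∧ and collapse double opp
Cancel:  b cancels
Collect terms:  c ∧ a
Sort arguments:  a ∧ c
Rebuild:  f(f(d, c), a ∧ c)

Answer: f(f(d, c), a ∧ c)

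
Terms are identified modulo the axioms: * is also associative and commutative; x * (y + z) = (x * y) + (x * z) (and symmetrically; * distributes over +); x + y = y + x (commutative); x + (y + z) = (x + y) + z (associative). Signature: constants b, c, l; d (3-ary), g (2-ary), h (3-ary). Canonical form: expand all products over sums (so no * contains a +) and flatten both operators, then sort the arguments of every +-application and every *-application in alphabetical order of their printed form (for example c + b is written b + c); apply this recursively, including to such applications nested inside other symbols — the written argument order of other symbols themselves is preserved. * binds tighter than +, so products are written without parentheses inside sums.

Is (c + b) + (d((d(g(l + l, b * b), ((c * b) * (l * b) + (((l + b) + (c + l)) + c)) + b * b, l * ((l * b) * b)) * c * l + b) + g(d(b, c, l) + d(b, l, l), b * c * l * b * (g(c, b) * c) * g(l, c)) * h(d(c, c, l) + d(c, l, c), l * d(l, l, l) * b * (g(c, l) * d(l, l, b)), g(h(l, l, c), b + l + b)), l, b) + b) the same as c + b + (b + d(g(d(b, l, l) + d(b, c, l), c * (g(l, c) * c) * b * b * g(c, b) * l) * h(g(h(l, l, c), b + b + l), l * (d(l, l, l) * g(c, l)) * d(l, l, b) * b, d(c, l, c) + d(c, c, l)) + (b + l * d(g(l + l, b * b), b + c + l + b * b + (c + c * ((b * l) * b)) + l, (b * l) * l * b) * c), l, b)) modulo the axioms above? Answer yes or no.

Answer: no — b + b + c + d(b + c * d(g(l + l, b * b), b + b * b + b * b * c * l + c + c + l + l, b * b * l * l) * l + g(d(b, c, l) + d(b, l, l), b * b * c * c * g(c, b) * g(l, c) * l) * h(d(c, c, l) + d(c, l, c), b * d(l, l, b) * d(l, l, l) * g(c, l) * l, g(h(l, l, c), b + b + l)), l, b) vs b + b + c + d(b + c * d(g(l + l, b * b), b + b * b + b * b * c * l + c + c + l + l, b * b * l * l) * l + g(d(b, c, l) + d(b, l, l), b * b * c * c * g(c, b) * g(l, c) * l) * h(g(h(l, l, c), b + b + l), b * d(l, l, b) * d(l, l, l) * g(c, l) * l, d(c, c, l) + d(c, l, c)), l, b)

Derivation:
Left:  (c + b) + (d((d(g(l + l, b * b), ((c * b) * (l * b) + (((l + b) + (c + l)) + c)) + b * b, l * ((l * b) * b)) * c * l + b) + g(d(b, c, l) + d(b, l, l), b * c * l * b * (g(c, b) * c) * g(l, c)) * h(d(c, c, l) + d(c, l, c), l * d(l, l, l) * b * (g(c, l) * d(l, l, b)), g(h(l, l, c), b + l + b)), l, b) + b)
  Flatten:  c + b + d(b + c * d(g(l + l, b * b), b + b * b + b * b * c * l + c + c + l + l, b * b * l * l) * l + g(d(b, c, l) + d(b, l, l), b * b * c * c * g(c, b) * g(l, c) * l) * h(d(c, c, l) + d(c, l, c), b * d(l, l, b) * d(l, l, l) * g(c, l) * l, g(h(l, l, c), b + b + l)), l, b) + b
  Sort:  b + b + c + d(b + c * d(g(l + l, b * b), b + b * b + b * b * c * l + c + c + l + l, b * b * l * l) * l + g(d(b, c, l) + d(b, l, l), b * b * c * c * g(c, b) * g(l, c) * l) * h(d(c, c, l) + d(c, l, c), b * d(l, l, b) * d(l, l, l) * g(c, l) * l, g(h(l, l, c), b + b + l)), l, b)
Right:  c + b + (b + d(g(d(b, l, l) + d(b, c, l), c * (g(l, c) * c) * b * b * g(c, b) * l) * h(g(h(l, l, c), b + b + l), l * (d(l, l, l) * g(c, l)) * d(l, l, b) * b, d(c, l, c) + d(c, c, l)) + (b + l * d(g(l + l, b * b), b + c + l + b * b + (c + c * ((b * l) * b)) + l, (b * l) * l * b) * c), l, b))
  Un-nest:  c + b + b + d(b + c * d(g(l + l, b * b), b + b * b + b * b * c * l + c + c + l + l, b * b * l * l) * l + g(d(b, c, l) + d(b, l, l), b * b * c * c * g(c, b) * g(l, c) * l) * h(g(h(l, l, c), b + b + l), b * d(l, l, b) * d(l, l, l) * g(c, l) * l, d(c, c, l) + d(c, l, c)), l, b)
  Sort arguments:  b + b + c + d(b + c * d(g(l + l, b * b), b + b * b + b * b * c * l + c + c + l + l, b * b * l * l) * l + g(d(b, c, l) + d(b, l, l), b * b * c * c * g(c, b) * g(l, c) * l) * h(g(h(l, l, c), b + b + l), b * d(l, l, b) * d(l, l, l) * g(c, l) * l, d(c, c, l) + d(c, l, c)), l, b)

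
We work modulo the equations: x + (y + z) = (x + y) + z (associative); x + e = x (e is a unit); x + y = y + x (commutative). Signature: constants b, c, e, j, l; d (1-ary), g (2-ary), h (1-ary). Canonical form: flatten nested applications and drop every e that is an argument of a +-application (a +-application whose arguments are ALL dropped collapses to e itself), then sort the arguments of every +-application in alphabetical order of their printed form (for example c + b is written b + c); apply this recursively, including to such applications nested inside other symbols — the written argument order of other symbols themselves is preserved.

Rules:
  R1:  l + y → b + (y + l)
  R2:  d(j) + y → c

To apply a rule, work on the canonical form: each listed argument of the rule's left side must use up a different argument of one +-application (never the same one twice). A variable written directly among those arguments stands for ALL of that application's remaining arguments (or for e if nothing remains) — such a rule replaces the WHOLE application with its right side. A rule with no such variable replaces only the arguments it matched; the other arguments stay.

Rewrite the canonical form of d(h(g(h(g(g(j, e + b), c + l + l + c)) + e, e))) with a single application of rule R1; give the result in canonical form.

Canonical form:  d(h(g(h(g(g(j, b), c + c + l + l)), e)))
Match R1:  consume l;  y := c + c + l
Every leftover argument binds to the variable; the entire application is replaced.
Giving:  d(h(g(h(g(g(j, b), b + c + c + l + l)), e)))

Answer: d(h(g(h(g(g(j, b), b + c + c + l + l)), e)))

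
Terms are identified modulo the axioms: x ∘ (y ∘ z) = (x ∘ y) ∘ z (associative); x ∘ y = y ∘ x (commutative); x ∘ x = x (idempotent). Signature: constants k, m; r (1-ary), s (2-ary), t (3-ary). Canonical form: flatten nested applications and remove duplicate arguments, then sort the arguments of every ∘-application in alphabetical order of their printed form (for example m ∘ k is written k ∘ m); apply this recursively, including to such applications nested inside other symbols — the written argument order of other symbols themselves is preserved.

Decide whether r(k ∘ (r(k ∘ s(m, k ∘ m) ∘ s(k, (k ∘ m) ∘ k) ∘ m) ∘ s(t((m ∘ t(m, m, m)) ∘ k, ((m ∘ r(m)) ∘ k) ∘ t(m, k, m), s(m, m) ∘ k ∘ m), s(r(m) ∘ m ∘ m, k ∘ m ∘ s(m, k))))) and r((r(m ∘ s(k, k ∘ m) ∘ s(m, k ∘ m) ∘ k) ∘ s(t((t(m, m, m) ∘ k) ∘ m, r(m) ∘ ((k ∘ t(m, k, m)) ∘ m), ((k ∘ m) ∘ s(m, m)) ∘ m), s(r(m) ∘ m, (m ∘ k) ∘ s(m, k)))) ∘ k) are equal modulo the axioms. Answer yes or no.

Answer: yes — both canonical forms are r(k ∘ r(k ∘ m ∘ s(k, k ∘ m) ∘ s(m, k ∘ m)) ∘ s(t(k ∘ m ∘ t(m, m, m), k ∘ m ∘ r(m) ∘ t(m, k, m), k ∘ m ∘ s(m, m)), s(m ∘ r(m), k ∘ m ∘ s(m, k))))

Derivation:
Left:  r(k ∘ (r(k ∘ s(m, k ∘ m) ∘ s(k, (k ∘ m) ∘ k) ∘ m) ∘ s(t((m ∘ t(m, m, m)) ∘ k, ((m ∘ r(m)) ∘ k) ∘ t(m, k, m), s(m, m) ∘ k ∘ m), s(r(m) ∘ m ∘ m, k ∘ m ∘ s(m, k)))))
  Focus inside:  k ∘ (r(k ∘ s(m, k ∘ m) ∘ s(k, (k ∘ m) ∘ k) ∘ m) ∘ s(t((m ∘ t(m, m, m)) ∘ k, ((m ∘ r(m)) ∘ k) ∘ t(m, k, m), s(m, m) ∘ k ∘ m), s(r(m) ∘ m ∘ m, k ∘ m ∘ s(m, k))))
  Merge nested applications:  k ∘ r(k ∘ s(m, k ∘ m) ∘ s(k, (k ∘ m) ∘ k) ∘ m) ∘ s(t((m ∘ t(m, m, m)) ∘ k, ((m ∘ r(m)) ∘ k) ∘ t(m, k, m), s(m, m) ∘ k ∘ m), s(r(m) ∘ m ∘ m, k ∘ m ∘ s(m, k)))
  Canonicalize subterm:  r(k ∘ s(m, k ∘ m) ∘ s(k, (k ∘ m) ∘ k) ∘ m)  →  r(k ∘ m ∘ s(k, k ∘ m) ∘ s(m, k ∘ m))
  Inside:  s(t((m ∘ t(m, m, m)) ∘ k, ((m ∘ r(m)) ∘ k) ∘ t(m, k, m), s(m, m) ∘ k ∘ m), s(r(m) ∘ m ∘ m, k ∘ m ∘ s(m, k)))  →  s(t(k ∘ m ∘ t(m, m, m), k ∘ m ∘ r(m) ∘ t(m, k, m), k ∘ m ∘ s(m, m)), s(m ∘ r(m), k ∘ m ∘ s(m, k)))
  Sort:  k ∘ r(k ∘ m ∘ s(k, k ∘ m) ∘ s(m, k ∘ m)) ∘ s(t(k ∘ m ∘ t(m, m, m), k ∘ m ∘ r(m) ∘ t(m, k, m), k ∘ m ∘ s(m, m)), s(m ∘ r(m), k ∘ m ∘ s(m, k)))
  Rebuild:  r(k ∘ r(k ∘ m ∘ s(k, k ∘ m) ∘ s(m, k ∘ m)) ∘ s(t(k ∘ m ∘ t(m, m, m), k ∘ m ∘ r(m) ∘ t(m, k, m), k ∘ m ∘ s(m, m)), s(m ∘ r(m), k ∘ m ∘ s(m, k))))
Right:  r((r(m ∘ s(k, k ∘ m) ∘ s(m, k ∘ m) ∘ k) ∘ s(t((t(m, m, m) ∘ k) ∘ m, r(m) ∘ ((k ∘ t(m, k, m)) ∘ m), ((k ∘ m) ∘ s(m, m)) ∘ m), s(r(m) ∘ m, (m ∘ k) ∘ s(m, k)))) ∘ k)
  Work inside:  (r(m ∘ s(k, k ∘ m) ∘ s(m, k ∘ m) ∘ k) ∘ s(t((t(m, m, m) ∘ k) ∘ m, r(m) ∘ ((k ∘ t(m, k, m)) ∘ m), ((k ∘ m) ∘ s(m, m)) ∘ m), s(r(m) ∘ m, (m ∘ k) ∘ s(m, k)))) ∘ k
  Un-nest:  r(m ∘ s(k, k ∘ m) ∘ s(m, k ∘ m) ∘ k) ∘ s(t((t(m, m, m) ∘ k) ∘ m, r(m) ∘ ((k ∘ t(m, k, m)) ∘ m), ((k ∘ m) ∘ s(m, m)) ∘ m), s(r(m) ∘ m, (m ∘ k) ∘ s(m, k))) ∘ k
  Canonicalize subterm:  r(m ∘ s(k, k ∘ m) ∘ s(m, k ∘ m) ∘ k)  →  r(k ∘ m ∘ s(k, k ∘ m) ∘ s(m, k ∘ m))
  Canonicalize subterm:  s(t((t(m, m, m) ∘ k) ∘ m, r(m) ∘ ((k ∘ t(m, k, m)) ∘ m), ((k ∘ m) ∘ s(m, m)) ∘ m), s(r(m) ∘ m, (m ∘ k) ∘ s(m, k)))  →  s(t(k ∘ m ∘ t(m, m, m), k ∘ m ∘ r(m) ∘ t(m, k, m), k ∘ m ∘ s(m, m)), s(m ∘ r(m), k ∘ m ∘ s(m, k)))
  Sort:  k ∘ r(k ∘ m ∘ s(k, k ∘ m) ∘ s(m, k ∘ m)) ∘ s(t(k ∘ m ∘ t(m, m, m), k ∘ m ∘ r(m) ∘ t(m, k, m), k ∘ m ∘ s(m, m)), s(m ∘ r(m), k ∘ m ∘ s(m, k)))
  Reassemble:  r(k ∘ r(k ∘ m ∘ s(k, k ∘ m) ∘ s(m, k ∘ m)) ∘ s(t(k ∘ m ∘ t(m, m, m), k ∘ m ∘ r(m) ∘ t(m, k, m), k ∘ m ∘ s(m, m)), s(m ∘ r(m), k ∘ m ∘ s(m, k))))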